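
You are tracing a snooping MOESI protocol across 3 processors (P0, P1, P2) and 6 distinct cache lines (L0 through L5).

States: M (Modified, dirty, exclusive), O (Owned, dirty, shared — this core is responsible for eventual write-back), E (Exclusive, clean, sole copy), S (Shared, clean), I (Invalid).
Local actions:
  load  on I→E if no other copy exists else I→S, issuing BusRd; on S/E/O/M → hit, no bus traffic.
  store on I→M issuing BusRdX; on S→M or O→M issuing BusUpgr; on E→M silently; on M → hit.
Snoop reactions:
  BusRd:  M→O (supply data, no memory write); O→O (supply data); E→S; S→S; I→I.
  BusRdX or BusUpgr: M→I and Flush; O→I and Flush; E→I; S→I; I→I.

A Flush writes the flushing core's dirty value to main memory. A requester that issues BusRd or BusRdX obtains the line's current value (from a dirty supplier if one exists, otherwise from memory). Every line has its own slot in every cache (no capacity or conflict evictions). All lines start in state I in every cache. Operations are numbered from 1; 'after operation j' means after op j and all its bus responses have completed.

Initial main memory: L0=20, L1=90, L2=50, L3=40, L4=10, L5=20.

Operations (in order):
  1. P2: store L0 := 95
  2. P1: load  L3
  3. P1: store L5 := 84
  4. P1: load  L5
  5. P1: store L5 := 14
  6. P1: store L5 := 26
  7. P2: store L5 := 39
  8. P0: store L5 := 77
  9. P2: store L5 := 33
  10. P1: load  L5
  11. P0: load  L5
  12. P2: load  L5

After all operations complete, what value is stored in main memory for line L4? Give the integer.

memory[L4] = 10

step 1: P2: store L0 := 95  ⟶  IIM  (L0)  txn=BusRdX  M[L0]=20
step 2: P1: load  L3  ⟶  IEI  (L3)  txn=BusRd  M[L3]=40
step 3: P1: store L5 := 84  ⟶  IMI  (L5)  txn=BusRdX  M[L5]=20
step 4: P1: load  L5  ⟶  IMI  (L5)  txn=∅  M[L5]=20
step 5: P1: store L5 := 14  ⟶  IMI  (L5)  txn=∅  M[L5]=20
step 6: P1: store L5 := 26  ⟶  IMI  (L5)  txn=∅  M[L5]=20
step 7: P2: store L5 := 39  ⟶  IIM  (L5)  txn=BusRdX+Flush  M[L5]=26
step 8: P0: store L5 := 77  ⟶  MII  (L5)  txn=BusRdX+Flush  M[L5]=39
step 9: P2: store L5 := 33  ⟶  IIM  (L5)  txn=BusRdX+Flush  M[L5]=77
step 10: P1: load  L5  ⟶  ISO  (L5)  txn=BusRd  M[L5]=77
step 11: P0: load  L5  ⟶  SSO  (L5)  txn=BusRd  M[L5]=77
step 12: P2: load  L5  ⟶  SSO  (L5)  txn=∅  M[L5]=77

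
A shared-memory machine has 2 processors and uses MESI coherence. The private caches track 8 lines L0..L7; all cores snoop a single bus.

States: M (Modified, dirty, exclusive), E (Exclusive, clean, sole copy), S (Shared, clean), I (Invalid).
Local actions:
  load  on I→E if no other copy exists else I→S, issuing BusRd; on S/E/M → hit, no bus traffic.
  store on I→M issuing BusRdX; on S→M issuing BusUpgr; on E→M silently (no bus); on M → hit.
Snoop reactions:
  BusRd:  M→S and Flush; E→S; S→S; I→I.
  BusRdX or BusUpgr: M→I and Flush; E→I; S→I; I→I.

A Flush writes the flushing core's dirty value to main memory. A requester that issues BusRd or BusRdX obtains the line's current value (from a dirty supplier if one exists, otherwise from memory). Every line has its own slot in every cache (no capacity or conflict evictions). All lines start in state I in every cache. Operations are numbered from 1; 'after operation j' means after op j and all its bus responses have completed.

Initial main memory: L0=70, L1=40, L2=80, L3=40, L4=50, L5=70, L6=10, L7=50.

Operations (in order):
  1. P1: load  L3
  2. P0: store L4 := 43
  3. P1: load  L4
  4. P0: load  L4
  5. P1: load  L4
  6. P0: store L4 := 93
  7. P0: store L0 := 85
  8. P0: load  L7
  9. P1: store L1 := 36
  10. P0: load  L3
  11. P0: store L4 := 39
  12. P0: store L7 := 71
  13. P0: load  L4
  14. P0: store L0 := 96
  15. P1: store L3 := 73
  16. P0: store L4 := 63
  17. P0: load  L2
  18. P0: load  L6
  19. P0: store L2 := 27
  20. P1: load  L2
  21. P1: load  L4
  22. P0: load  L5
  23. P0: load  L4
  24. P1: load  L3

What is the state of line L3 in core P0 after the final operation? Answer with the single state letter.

state = I

  op1 P1: load  L3 → I/E on L3; bus BusRd; mem=40
  op2 P0: store L4 := 43 → M/I on L4; bus BusRdX; mem=50
  op3 P1: load  L4 → S/S on L4; bus BusRd Flush; mem=43
  op4 P0: load  L4 → S/S on L4; bus (none); mem=43
  op5 P1: load  L4 → S/S on L4; bus (none); mem=43
  op6 P0: store L4 := 93 → M/I on L4; bus BusUpgr; mem=43
  op7 P0: store L0 := 85 → M/I on L0; bus BusRdX; mem=70
  op8 P0: load  L7 → E/I on L7; bus BusRd; mem=50
  op9 P1: store L1 := 36 → I/M on L1; bus BusRdX; mem=40
  op10 P0: load  L3 → S/S on L3; bus BusRd; mem=40
  op11 P0: store L4 := 39 → M/I on L4; bus (none); mem=43
  op12 P0: store L7 := 71 → M/I on L7; bus (none); mem=50
  op13 P0: load  L4 → M/I on L4; bus (none); mem=43
  op14 P0: store L0 := 96 → M/I on L0; bus (none); mem=70
  op15 P1: store L3 := 73 → I/M on L3; bus BusUpgr; mem=40
  op16 P0: store L4 := 63 → M/I on L4; bus (none); mem=43
  op17 P0: load  L2 → E/I on L2; bus BusRd; mem=80
  op18 P0: load  L6 → E/I on L6; bus BusRd; mem=10
  op19 P0: store L2 := 27 → M/I on L2; bus (none); mem=80
  op20 P1: load  L2 → S/S on L2; bus BusRd Flush; mem=27
  op21 P1: load  L4 → S/S on L4; bus BusRd Flush; mem=63
  op22 P0: load  L5 → E/I on L5; bus BusRd; mem=70
  op23 P0: load  L4 → S/S on L4; bus (none); mem=63
  op24 P1: load  L3 → I/M on L3; bus (none); mem=40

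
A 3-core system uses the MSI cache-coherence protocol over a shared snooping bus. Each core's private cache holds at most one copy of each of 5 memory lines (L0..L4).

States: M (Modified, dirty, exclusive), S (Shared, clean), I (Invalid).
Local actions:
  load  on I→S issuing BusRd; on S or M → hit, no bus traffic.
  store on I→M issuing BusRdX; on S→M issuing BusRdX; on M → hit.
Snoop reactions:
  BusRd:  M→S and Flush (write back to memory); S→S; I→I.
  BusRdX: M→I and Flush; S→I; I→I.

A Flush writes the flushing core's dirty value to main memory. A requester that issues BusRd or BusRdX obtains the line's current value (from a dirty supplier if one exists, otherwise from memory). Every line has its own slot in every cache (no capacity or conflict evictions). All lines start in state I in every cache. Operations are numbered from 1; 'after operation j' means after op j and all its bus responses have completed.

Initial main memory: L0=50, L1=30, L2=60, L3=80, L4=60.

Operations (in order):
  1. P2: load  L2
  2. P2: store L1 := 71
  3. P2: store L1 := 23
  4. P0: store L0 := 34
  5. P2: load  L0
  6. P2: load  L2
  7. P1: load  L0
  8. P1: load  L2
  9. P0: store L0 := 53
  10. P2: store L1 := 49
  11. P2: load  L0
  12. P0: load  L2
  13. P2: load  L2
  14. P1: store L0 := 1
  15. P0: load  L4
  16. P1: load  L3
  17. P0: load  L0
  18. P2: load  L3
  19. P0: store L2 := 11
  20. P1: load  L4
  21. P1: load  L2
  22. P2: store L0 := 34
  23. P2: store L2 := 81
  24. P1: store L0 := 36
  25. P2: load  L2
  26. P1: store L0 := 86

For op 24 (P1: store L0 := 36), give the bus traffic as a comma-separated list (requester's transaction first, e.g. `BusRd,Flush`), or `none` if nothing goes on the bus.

bus = BusRdX,Flush

step 1: P2: load  L2  ⟶  IIS  (L2)  txn=BusRd  M[L2]=60
step 2: P2: store L1 := 71  ⟶  IIM  (L1)  txn=BusRdX  M[L1]=30
step 3: P2: store L1 := 23  ⟶  IIM  (L1)  txn=∅  M[L1]=30
step 4: P0: store L0 := 34  ⟶  MII  (L0)  txn=BusRdX  M[L0]=50
step 5: P2: load  L0  ⟶  SIS  (L0)  txn=BusRd+Flush  M[L0]=34
step 6: P2: load  L2  ⟶  IIS  (L2)  txn=∅  M[L2]=60
step 7: P1: load  L0  ⟶  SSS  (L0)  txn=BusRd  M[L0]=34
step 8: P1: load  L2  ⟶  ISS  (L2)  txn=BusRd  M[L2]=60
step 9: P0: store L0 := 53  ⟶  MII  (L0)  txn=BusRdX  M[L0]=34
step 10: P2: store L1 := 49  ⟶  IIM  (L1)  txn=∅  M[L1]=30
step 11: P2: load  L0  ⟶  SIS  (L0)  txn=BusRd+Flush  M[L0]=53
step 12: P0: load  L2  ⟶  SSS  (L2)  txn=BusRd  M[L2]=60
step 13: P2: load  L2  ⟶  SSS  (L2)  txn=∅  M[L2]=60
step 14: P1: store L0 := 1  ⟶  IMI  (L0)  txn=BusRdX  M[L0]=53
step 15: P0: load  L4  ⟶  SII  (L4)  txn=BusRd  M[L4]=60
step 16: P1: load  L3  ⟶  ISI  (L3)  txn=BusRd  M[L3]=80
step 17: P0: load  L0  ⟶  SSI  (L0)  txn=BusRd+Flush  M[L0]=1
step 18: P2: load  L3  ⟶  ISS  (L3)  txn=BusRd  M[L3]=80
step 19: P0: store L2 := 11  ⟶  MII  (L2)  txn=BusRdX  M[L2]=60
step 20: P1: load  L4  ⟶  SSI  (L4)  txn=BusRd  M[L4]=60
step 21: P1: load  L2  ⟶  SSI  (L2)  txn=BusRd+Flush  M[L2]=11
step 22: P2: store L0 := 34  ⟶  IIM  (L0)  txn=BusRdX  M[L0]=1
step 23: P2: store L2 := 81  ⟶  IIM  (L2)  txn=BusRdX  M[L2]=11
step 24: P1: store L0 := 36  ⟶  IMI  (L0)  txn=BusRdX+Flush  M[L0]=34
step 25: P2: load  L2  ⟶  IIM  (L2)  txn=∅  M[L2]=11
step 26: P1: store L0 := 86  ⟶  IMI  (L0)  txn=∅  M[L0]=34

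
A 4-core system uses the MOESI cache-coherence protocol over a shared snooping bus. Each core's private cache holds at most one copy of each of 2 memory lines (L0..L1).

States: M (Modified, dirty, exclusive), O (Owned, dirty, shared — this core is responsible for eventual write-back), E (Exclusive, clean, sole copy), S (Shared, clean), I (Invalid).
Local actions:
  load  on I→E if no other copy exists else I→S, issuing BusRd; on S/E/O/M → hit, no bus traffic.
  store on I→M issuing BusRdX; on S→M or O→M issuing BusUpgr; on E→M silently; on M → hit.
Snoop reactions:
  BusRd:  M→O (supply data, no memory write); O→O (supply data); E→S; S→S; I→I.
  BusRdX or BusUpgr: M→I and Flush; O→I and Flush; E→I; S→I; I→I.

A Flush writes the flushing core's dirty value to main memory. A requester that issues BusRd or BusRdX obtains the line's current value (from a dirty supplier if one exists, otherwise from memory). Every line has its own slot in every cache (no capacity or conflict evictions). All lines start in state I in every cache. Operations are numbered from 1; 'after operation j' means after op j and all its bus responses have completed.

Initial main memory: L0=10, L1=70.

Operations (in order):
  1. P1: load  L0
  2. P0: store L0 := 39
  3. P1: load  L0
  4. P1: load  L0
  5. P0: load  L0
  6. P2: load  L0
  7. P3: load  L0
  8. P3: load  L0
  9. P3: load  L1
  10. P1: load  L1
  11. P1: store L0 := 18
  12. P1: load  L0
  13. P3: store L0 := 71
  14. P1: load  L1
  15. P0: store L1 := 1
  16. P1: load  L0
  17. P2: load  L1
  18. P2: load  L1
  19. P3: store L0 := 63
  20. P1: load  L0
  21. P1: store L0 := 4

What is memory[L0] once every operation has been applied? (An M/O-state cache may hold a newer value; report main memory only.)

step 1: P1: load  L0  ⟶  IEII  (L0)  txn=BusRd  M[L0]=10
step 2: P0: store L0 := 39  ⟶  MIII  (L0)  txn=BusRdX  M[L0]=10
step 3: P1: load  L0  ⟶  OSII  (L0)  txn=BusRd  M[L0]=10
step 4: P1: load  L0  ⟶  OSII  (L0)  txn=∅  M[L0]=10
step 5: P0: load  L0  ⟶  OSII  (L0)  txn=∅  M[L0]=10
step 6: P2: load  L0  ⟶  OSSI  (L0)  txn=BusRd  M[L0]=10
step 7: P3: load  L0  ⟶  OSSS  (L0)  txn=BusRd  M[L0]=10
step 8: P3: load  L0  ⟶  OSSS  (L0)  txn=∅  M[L0]=10
step 9: P3: load  L1  ⟶  IIIE  (L1)  txn=BusRd  M[L1]=70
step 10: P1: load  L1  ⟶  ISIS  (L1)  txn=BusRd  M[L1]=70
step 11: P1: store L0 := 18  ⟶  IMII  (L0)  txn=BusUpgr+Flush  M[L0]=39
step 12: P1: load  L0  ⟶  IMII  (L0)  txn=∅  M[L0]=39
step 13: P3: store L0 := 71  ⟶  IIIM  (L0)  txn=BusRdX+Flush  M[L0]=18
step 14: P1: load  L1  ⟶  ISIS  (L1)  txn=∅  M[L1]=70
step 15: P0: store L1 := 1  ⟶  MIII  (L1)  txn=BusRdX  M[L1]=70
step 16: P1: load  L0  ⟶  ISIO  (L0)  txn=BusRd  M[L0]=18
step 17: P2: load  L1  ⟶  OISI  (L1)  txn=BusRd  M[L1]=70
step 18: P2: load  L1  ⟶  OISI  (L1)  txn=∅  M[L1]=70
step 19: P3: store L0 := 63  ⟶  IIIM  (L0)  txn=BusUpgr  M[L0]=18
step 20: P1: load  L0  ⟶  ISIO  (L0)  txn=BusRd  M[L0]=18
step 21: P1: store L0 := 4  ⟶  IMII  (L0)  txn=BusUpgr+Flush  M[L0]=63

memory[L0] = 63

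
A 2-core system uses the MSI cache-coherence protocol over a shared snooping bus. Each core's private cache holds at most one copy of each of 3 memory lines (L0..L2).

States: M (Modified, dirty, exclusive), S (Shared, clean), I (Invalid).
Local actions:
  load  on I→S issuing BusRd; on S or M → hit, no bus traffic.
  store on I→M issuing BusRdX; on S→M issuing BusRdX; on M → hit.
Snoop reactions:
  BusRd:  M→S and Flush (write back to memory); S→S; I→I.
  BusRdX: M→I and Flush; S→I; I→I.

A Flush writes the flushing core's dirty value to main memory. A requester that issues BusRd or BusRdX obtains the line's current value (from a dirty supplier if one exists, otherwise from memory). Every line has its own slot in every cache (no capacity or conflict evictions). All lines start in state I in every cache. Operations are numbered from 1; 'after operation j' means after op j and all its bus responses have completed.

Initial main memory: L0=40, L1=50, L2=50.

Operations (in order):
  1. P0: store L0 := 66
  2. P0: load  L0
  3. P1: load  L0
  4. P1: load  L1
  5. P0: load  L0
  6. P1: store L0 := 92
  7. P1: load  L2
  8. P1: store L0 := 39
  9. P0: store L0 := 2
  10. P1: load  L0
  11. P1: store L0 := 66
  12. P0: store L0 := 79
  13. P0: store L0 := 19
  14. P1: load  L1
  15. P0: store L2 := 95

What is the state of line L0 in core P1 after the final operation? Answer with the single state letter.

step 1: P0: store L0 := 66  ⟶  MI  (L0)  txn=BusRdX  M[L0]=40
step 2: P0: load  L0  ⟶  MI  (L0)  txn=∅  M[L0]=40
step 3: P1: load  L0  ⟶  SS  (L0)  txn=BusRd+Flush  M[L0]=66
step 4: P1: load  L1  ⟶  IS  (L1)  txn=BusRd  M[L1]=50
step 5: P0: load  L0  ⟶  SS  (L0)  txn=∅  M[L0]=66
step 6: P1: store L0 := 92  ⟶  IM  (L0)  txn=BusRdX  M[L0]=66
step 7: P1: load  L2  ⟶  IS  (L2)  txn=BusRd  M[L2]=50
step 8: P1: store L0 := 39  ⟶  IM  (L0)  txn=∅  M[L0]=66
step 9: P0: store L0 := 2  ⟶  MI  (L0)  txn=BusRdX+Flush  M[L0]=39
step 10: P1: load  L0  ⟶  SS  (L0)  txn=BusRd+Flush  M[L0]=2
step 11: P1: store L0 := 66  ⟶  IM  (L0)  txn=BusRdX  M[L0]=2
step 12: P0: store L0 := 79  ⟶  MI  (L0)  txn=BusRdX+Flush  M[L0]=66
step 13: P0: store L0 := 19  ⟶  MI  (L0)  txn=∅  M[L0]=66
step 14: P1: load  L1  ⟶  IS  (L1)  txn=∅  M[L1]=50
step 15: P0: store L2 := 95  ⟶  MI  (L2)  txn=BusRdX  M[L2]=50

state = I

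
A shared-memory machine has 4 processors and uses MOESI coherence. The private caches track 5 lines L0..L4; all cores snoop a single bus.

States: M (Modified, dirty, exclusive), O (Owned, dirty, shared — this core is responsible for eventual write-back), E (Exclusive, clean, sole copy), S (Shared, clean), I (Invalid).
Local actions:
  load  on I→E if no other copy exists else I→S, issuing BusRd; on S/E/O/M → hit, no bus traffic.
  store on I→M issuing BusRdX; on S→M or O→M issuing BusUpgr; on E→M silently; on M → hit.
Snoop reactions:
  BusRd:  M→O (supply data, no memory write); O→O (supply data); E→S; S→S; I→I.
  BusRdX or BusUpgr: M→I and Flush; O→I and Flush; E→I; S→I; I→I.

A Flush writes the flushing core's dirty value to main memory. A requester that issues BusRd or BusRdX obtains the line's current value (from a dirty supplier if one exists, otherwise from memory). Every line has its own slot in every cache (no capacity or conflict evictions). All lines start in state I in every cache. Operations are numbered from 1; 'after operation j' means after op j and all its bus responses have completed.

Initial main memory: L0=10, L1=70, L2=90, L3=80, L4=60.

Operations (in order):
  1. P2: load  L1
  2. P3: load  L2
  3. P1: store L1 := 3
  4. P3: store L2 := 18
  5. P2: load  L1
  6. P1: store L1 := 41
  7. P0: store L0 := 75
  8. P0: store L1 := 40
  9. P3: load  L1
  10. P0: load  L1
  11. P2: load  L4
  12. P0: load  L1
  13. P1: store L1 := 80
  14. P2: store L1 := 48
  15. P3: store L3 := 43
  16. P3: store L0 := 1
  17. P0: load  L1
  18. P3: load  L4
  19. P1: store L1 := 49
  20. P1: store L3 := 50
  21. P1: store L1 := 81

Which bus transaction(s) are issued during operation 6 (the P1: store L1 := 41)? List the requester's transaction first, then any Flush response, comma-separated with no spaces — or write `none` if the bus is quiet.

bus = BusUpgr

step 1: P2: load  L1  ⟶  IIEI  (L1)  txn=BusRd  M[L1]=70
step 2: P3: load  L2  ⟶  IIIE  (L2)  txn=BusRd  M[L2]=90
step 3: P1: store L1 := 3  ⟶  IMII  (L1)  txn=BusRdX  M[L1]=70
step 4: P3: store L2 := 18  ⟶  IIIM  (L2)  txn=∅  M[L2]=90
step 5: P2: load  L1  ⟶  IOSI  (L1)  txn=BusRd  M[L1]=70
step 6: P1: store L1 := 41  ⟶  IMII  (L1)  txn=BusUpgr  M[L1]=70
step 7: P0: store L0 := 75  ⟶  MIII  (L0)  txn=BusRdX  M[L0]=10
step 8: P0: store L1 := 40  ⟶  MIII  (L1)  txn=BusRdX+Flush  M[L1]=41
step 9: P3: load  L1  ⟶  OIIS  (L1)  txn=BusRd  M[L1]=41
step 10: P0: load  L1  ⟶  OIIS  (L1)  txn=∅  M[L1]=41
step 11: P2: load  L4  ⟶  IIEI  (L4)  txn=BusRd  M[L4]=60
step 12: P0: load  L1  ⟶  OIIS  (L1)  txn=∅  M[L1]=41
step 13: P1: store L1 := 80  ⟶  IMII  (L1)  txn=BusRdX+Flush  M[L1]=40
step 14: P2: store L1 := 48  ⟶  IIMI  (L1)  txn=BusRdX+Flush  M[L1]=80
step 15: P3: store L3 := 43  ⟶  IIIM  (L3)  txn=BusRdX  M[L3]=80
step 16: P3: store L0 := 1  ⟶  IIIM  (L0)  txn=BusRdX+Flush  M[L0]=75
step 17: P0: load  L1  ⟶  SIOI  (L1)  txn=BusRd  M[L1]=80
step 18: P3: load  L4  ⟶  IISS  (L4)  txn=BusRd  M[L4]=60
step 19: P1: store L1 := 49  ⟶  IMII  (L1)  txn=BusRdX+Flush  M[L1]=48
step 20: P1: store L3 := 50  ⟶  IMII  (L3)  txn=BusRdX+Flush  M[L3]=43
step 21: P1: store L1 := 81  ⟶  IMII  (L1)  txn=∅  M[L1]=48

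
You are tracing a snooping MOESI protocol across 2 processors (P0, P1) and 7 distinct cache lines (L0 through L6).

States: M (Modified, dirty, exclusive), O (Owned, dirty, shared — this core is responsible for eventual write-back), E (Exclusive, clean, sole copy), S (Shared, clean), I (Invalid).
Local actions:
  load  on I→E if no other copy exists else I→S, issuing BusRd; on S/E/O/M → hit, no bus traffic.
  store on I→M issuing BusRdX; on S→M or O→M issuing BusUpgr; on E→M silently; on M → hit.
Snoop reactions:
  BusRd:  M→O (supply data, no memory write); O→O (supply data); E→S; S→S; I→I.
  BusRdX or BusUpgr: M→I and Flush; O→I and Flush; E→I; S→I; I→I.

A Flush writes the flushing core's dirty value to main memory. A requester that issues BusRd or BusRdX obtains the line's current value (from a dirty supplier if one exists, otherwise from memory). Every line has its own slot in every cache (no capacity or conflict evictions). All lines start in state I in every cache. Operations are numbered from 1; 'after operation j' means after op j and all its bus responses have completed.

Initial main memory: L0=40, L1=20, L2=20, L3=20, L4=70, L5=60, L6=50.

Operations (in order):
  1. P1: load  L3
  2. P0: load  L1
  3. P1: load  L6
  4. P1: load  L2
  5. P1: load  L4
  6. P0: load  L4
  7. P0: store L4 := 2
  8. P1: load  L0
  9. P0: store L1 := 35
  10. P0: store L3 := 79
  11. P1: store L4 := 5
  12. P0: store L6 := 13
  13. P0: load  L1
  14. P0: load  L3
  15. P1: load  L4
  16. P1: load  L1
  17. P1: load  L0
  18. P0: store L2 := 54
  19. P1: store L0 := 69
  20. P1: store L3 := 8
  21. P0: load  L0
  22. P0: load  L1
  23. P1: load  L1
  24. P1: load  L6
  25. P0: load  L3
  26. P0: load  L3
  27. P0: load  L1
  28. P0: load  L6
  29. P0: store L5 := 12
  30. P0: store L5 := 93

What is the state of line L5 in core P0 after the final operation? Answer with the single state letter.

state = M

step 1: P1: load  L3  ⟶  IE  (L3)  txn=BusRd  M[L3]=20
step 2: P0: load  L1  ⟶  EI  (L1)  txn=BusRd  M[L1]=20
step 3: P1: load  L6  ⟶  IE  (L6)  txn=BusRd  M[L6]=50
step 4: P1: load  L2  ⟶  IE  (L2)  txn=BusRd  M[L2]=20
step 5: P1: load  L4  ⟶  IE  (L4)  txn=BusRd  M[L4]=70
step 6: P0: load  L4  ⟶  SS  (L4)  txn=BusRd  M[L4]=70
step 7: P0: store L4 := 2  ⟶  MI  (L4)  txn=BusUpgr  M[L4]=70
step 8: P1: load  L0  ⟶  IE  (L0)  txn=BusRd  M[L0]=40
step 9: P0: store L1 := 35  ⟶  MI  (L1)  txn=∅  M[L1]=20
step 10: P0: store L3 := 79  ⟶  MI  (L3)  txn=BusRdX  M[L3]=20
step 11: P1: store L4 := 5  ⟶  IM  (L4)  txn=BusRdX+Flush  M[L4]=2
step 12: P0: store L6 := 13  ⟶  MI  (L6)  txn=BusRdX  M[L6]=50
step 13: P0: load  L1  ⟶  MI  (L1)  txn=∅  M[L1]=20
step 14: P0: load  L3  ⟶  MI  (L3)  txn=∅  M[L3]=20
step 15: P1: load  L4  ⟶  IM  (L4)  txn=∅  M[L4]=2
step 16: P1: load  L1  ⟶  OS  (L1)  txn=BusRd  M[L1]=20
step 17: P1: load  L0  ⟶  IE  (L0)  txn=∅  M[L0]=40
step 18: P0: store L2 := 54  ⟶  MI  (L2)  txn=BusRdX  M[L2]=20
step 19: P1: store L0 := 69  ⟶  IM  (L0)  txn=∅  M[L0]=40
step 20: P1: store L3 := 8  ⟶  IM  (L3)  txn=BusRdX+Flush  M[L3]=79
step 21: P0: load  L0  ⟶  SO  (L0)  txn=BusRd  M[L0]=40
step 22: P0: load  L1  ⟶  OS  (L1)  txn=∅  M[L1]=20
step 23: P1: load  L1  ⟶  OS  (L1)  txn=∅  M[L1]=20
step 24: P1: load  L6  ⟶  OS  (L6)  txn=BusRd  M[L6]=50
step 25: P0: load  L3  ⟶  SO  (L3)  txn=BusRd  M[L3]=79
step 26: P0: load  L3  ⟶  SO  (L3)  txn=∅  M[L3]=79
step 27: P0: load  L1  ⟶  OS  (L1)  txn=∅  M[L1]=20
step 28: P0: load  L6  ⟶  OS  (L6)  txn=∅  M[L6]=50
step 29: P0: store L5 := 12  ⟶  MI  (L5)  txn=BusRdX  M[L5]=60
step 30: P0: store L5 := 93  ⟶  MI  (L5)  txn=∅  M[L5]=60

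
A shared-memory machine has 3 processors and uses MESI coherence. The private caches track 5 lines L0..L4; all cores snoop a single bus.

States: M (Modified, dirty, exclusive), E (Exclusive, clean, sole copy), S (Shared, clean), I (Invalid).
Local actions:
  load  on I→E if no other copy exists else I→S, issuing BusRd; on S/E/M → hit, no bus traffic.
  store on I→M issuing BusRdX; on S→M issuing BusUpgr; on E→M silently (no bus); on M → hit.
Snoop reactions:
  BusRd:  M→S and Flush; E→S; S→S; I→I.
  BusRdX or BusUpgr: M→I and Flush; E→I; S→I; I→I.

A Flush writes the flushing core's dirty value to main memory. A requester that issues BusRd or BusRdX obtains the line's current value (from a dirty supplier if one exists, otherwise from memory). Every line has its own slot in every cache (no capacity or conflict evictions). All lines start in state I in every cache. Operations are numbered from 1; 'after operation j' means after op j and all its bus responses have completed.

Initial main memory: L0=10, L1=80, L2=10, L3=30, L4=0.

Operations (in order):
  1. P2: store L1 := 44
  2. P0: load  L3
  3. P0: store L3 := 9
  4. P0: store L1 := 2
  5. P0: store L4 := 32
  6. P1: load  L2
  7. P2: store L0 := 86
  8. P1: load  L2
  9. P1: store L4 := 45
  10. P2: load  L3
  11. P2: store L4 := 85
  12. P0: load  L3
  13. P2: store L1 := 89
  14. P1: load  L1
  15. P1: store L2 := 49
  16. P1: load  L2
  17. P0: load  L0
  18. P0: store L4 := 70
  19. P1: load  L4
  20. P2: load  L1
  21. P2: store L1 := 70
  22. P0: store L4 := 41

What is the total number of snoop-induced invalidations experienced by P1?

invalidations = 3

[1] P2: store L1 := 44 | P0:I, P1:I, P2:M(44) | bus: BusRdX
[2] P0: load  L3 | P0:E(30), P1:I, P2:I | bus: BusRd
[3] P0: store L3 := 9 | P0:M(9), P1:I, P2:I | bus: none
[4] P0: store L1 := 2 | P0:M(2), P1:I, P2:I | bus: BusRdX,Flush
[5] P0: store L4 := 32 | P0:M(32), P1:I, P2:I | bus: BusRdX
[6] P1: load  L2 | P0:I, P1:E(10), P2:I | bus: BusRd
[7] P2: store L0 := 86 | P0:I, P1:I, P2:M(86) | bus: BusRdX
[8] P1: load  L2 | P0:I, P1:E(10), P2:I | bus: none
[9] P1: store L4 := 45 | P0:I, P1:M(45), P2:I | bus: BusRdX,Flush
[10] P2: load  L3 | P0:S(9), P1:I, P2:S(9) | bus: BusRd,Flush
[11] P2: store L4 := 85 | P0:I, P1:I, P2:M(85) | bus: BusRdX,Flush
[12] P0: load  L3 | P0:S(9), P1:I, P2:S(9) | bus: none
[13] P2: store L1 := 89 | P0:I, P1:I, P2:M(89) | bus: BusRdX,Flush
[14] P1: load  L1 | P0:I, P1:S(89), P2:S(89) | bus: BusRd,Flush
[15] P1: store L2 := 49 | P0:I, P1:M(49), P2:I | bus: none
[16] P1: load  L2 | P0:I, P1:M(49), P2:I | bus: none
[17] P0: load  L0 | P0:S(86), P1:I, P2:S(86) | bus: BusRd,Flush
[18] P0: store L4 := 70 | P0:M(70), P1:I, P2:I | bus: BusRdX,Flush
[19] P1: load  L4 | P0:S(70), P1:S(70), P2:I | bus: BusRd,Flush
[20] P2: load  L1 | P0:I, P1:S(89), P2:S(89) | bus: none
[21] P2: store L1 := 70 | P0:I, P1:I, P2:M(70) | bus: BusUpgr
[22] P0: store L4 := 41 | P0:M(41), P1:I, P2:I | bus: BusUpgr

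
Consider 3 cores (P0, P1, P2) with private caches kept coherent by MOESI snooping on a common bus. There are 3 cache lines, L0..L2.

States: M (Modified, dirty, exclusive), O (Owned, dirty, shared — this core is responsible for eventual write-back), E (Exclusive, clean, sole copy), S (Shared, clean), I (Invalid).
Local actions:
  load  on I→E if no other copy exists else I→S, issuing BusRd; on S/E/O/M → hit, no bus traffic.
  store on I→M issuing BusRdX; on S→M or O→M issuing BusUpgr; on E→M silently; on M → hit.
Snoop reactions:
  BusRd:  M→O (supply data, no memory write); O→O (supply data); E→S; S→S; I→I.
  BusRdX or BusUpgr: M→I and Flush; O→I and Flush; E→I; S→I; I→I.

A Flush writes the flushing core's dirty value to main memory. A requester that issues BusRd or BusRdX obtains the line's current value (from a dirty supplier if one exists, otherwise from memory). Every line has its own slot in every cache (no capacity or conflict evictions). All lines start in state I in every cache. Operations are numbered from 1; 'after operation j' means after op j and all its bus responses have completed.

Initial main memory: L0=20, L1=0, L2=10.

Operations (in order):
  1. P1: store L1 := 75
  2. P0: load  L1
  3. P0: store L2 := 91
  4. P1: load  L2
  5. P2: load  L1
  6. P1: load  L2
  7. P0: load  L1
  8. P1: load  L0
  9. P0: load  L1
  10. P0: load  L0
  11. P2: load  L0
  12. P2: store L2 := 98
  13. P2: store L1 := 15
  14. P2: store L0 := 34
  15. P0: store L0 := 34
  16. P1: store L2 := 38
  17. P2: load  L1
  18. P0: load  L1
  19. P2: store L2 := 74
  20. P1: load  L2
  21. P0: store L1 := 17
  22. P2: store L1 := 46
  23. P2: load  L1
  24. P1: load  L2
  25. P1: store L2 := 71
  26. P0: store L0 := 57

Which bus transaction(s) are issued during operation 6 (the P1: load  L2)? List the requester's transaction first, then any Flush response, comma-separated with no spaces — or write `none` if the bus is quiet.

[1] P1: store L1 := 75 | P0:I, P1:M(75), P2:I | bus: BusRdX
[2] P0: load  L1 | P0:S(75), P1:O(75), P2:I | bus: BusRd
[3] P0: store L2 := 91 | P0:M(91), P1:I, P2:I | bus: BusRdX
[4] P1: load  L2 | P0:O(91), P1:S(91), P2:I | bus: BusRd
[5] P2: load  L1 | P0:S(75), P1:O(75), P2:S(75) | bus: BusRd
[6] P1: load  L2 | P0:O(91), P1:S(91), P2:I | bus: none
[7] P0: load  L1 | P0:S(75), P1:O(75), P2:S(75) | bus: none
[8] P1: load  L0 | P0:I, P1:E(20), P2:I | bus: BusRd
[9] P0: load  L1 | P0:S(75), P1:O(75), P2:S(75) | bus: none
[10] P0: load  L0 | P0:S(20), P1:S(20), P2:I | bus: BusRd
[11] P2: load  L0 | P0:S(20), P1:S(20), P2:S(20) | bus: BusRd
[12] P2: store L2 := 98 | P0:I, P1:I, P2:M(98) | bus: BusRdX,Flush
[13] P2: store L1 := 15 | P0:I, P1:I, P2:M(15) | bus: BusUpgr,Flush
[14] P2: store L0 := 34 | P0:I, P1:I, P2:M(34) | bus: BusUpgr
[15] P0: store L0 := 34 | P0:M(34), P1:I, P2:I | bus: BusRdX,Flush
[16] P1: store L2 := 38 | P0:I, P1:M(38), P2:I | bus: BusRdX,Flush
[17] P2: load  L1 | P0:I, P1:I, P2:M(15) | bus: none
[18] P0: load  L1 | P0:S(15), P1:I, P2:O(15) | bus: BusRd
[19] P2: store L2 := 74 | P0:I, P1:I, P2:M(74) | bus: BusRdX,Flush
[20] P1: load  L2 | P0:I, P1:S(74), P2:O(74) | bus: BusRd
[21] P0: store L1 := 17 | P0:M(17), P1:I, P2:I | bus: BusUpgr,Flush
[22] P2: store L1 := 46 | P0:I, P1:I, P2:M(46) | bus: BusRdX,Flush
[23] P2: load  L1 | P0:I, P1:I, P2:M(46) | bus: none
[24] P1: load  L2 | P0:I, P1:S(74), P2:O(74) | bus: none
[25] P1: store L2 := 71 | P0:I, P1:M(71), P2:I | bus: BusUpgr,Flush
[26] P0: store L0 := 57 | P0:M(57), P1:I, P2:I | bus: none

bus = none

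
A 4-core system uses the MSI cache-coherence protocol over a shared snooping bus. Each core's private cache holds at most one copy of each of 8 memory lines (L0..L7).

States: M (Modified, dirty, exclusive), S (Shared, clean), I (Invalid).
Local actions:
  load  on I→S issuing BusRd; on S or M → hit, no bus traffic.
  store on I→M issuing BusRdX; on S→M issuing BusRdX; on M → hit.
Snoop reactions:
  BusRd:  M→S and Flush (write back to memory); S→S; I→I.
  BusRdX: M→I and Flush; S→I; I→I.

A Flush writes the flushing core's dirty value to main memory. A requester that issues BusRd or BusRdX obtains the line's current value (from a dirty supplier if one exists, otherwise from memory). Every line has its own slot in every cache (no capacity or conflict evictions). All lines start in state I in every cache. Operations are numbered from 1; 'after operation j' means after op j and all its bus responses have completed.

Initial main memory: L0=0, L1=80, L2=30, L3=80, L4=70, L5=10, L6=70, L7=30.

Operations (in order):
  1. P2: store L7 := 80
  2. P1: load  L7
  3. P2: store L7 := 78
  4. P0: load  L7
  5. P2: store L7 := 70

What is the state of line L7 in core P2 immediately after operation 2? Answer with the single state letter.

step 1: P2: store L7 := 80  ⟶  IIMI  (L7)  txn=BusRdX  M[L7]=30
step 2: P1: load  L7  ⟶  ISSI  (L7)  txn=BusRd+Flush  M[L7]=80
step 3: P2: store L7 := 78  ⟶  IIMI  (L7)  txn=BusRdX  M[L7]=80
step 4: P0: load  L7  ⟶  SISI  (L7)  txn=BusRd+Flush  M[L7]=78
step 5: P2: store L7 := 70  ⟶  IIMI  (L7)  txn=BusRdX  M[L7]=78

state = S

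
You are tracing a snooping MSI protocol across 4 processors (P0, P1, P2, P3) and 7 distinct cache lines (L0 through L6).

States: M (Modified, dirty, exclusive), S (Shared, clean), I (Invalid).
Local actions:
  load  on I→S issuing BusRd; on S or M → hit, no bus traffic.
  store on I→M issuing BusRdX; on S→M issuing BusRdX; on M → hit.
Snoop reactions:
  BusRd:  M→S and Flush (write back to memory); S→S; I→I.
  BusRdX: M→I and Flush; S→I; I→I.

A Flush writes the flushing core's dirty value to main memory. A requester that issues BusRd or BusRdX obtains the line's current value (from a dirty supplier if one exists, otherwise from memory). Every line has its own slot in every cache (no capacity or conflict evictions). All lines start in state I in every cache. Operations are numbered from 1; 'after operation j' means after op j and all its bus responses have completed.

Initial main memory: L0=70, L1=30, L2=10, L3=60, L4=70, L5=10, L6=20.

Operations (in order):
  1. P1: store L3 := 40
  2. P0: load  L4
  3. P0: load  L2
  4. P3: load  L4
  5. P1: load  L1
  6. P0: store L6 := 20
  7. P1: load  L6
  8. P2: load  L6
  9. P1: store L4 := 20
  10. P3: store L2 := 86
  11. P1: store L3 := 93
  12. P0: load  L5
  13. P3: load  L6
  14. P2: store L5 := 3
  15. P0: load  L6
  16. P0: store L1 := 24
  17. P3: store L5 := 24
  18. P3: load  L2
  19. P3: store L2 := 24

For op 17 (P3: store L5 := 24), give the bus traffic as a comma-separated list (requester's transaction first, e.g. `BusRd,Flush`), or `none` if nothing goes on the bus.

bus = BusRdX,Flush

1. P1: store L3 := 40  bus=[BusRdX]  L3: P0=I P1=M P2=I P3=I  mem[L3]=60
2. P0: load  L4  bus=[BusRd]  L4: P0=S P1=I P2=I P3=I  mem[L4]=70
3. P0: load  L2  bus=[BusRd]  L2: P0=S P1=I P2=I P3=I  mem[L2]=10
4. P3: load  L4  bus=[BusRd]  L4: P0=S P1=I P2=I P3=S  mem[L4]=70
5. P1: load  L1  bus=[BusRd]  L1: P0=I P1=S P2=I P3=I  mem[L1]=30
6. P0: store L6 := 20  bus=[BusRdX]  L6: P0=M P1=I P2=I P3=I  mem[L6]=20
7. P1: load  L6  bus=[BusRd,Flush]  L6: P0=S P1=S P2=I P3=I  mem[L6]=20
8. P2: load  L6  bus=[BusRd]  L6: P0=S P1=S P2=S P3=I  mem[L6]=20
9. P1: store L4 := 20  bus=[BusRdX]  L4: P0=I P1=M P2=I P3=I  mem[L4]=70
10. P3: store L2 := 86  bus=[BusRdX]  L2: P0=I P1=I P2=I P3=M  mem[L2]=10
11. P1: store L3 := 93  bus=[-]  L3: P0=I P1=M P2=I P3=I  mem[L3]=60
12. P0: load  L5  bus=[BusRd]  L5: P0=S P1=I P2=I P3=I  mem[L5]=10
13. P3: load  L6  bus=[BusRd]  L6: P0=S P1=S P2=S P3=S  mem[L6]=20
14. P2: store L5 := 3  bus=[BusRdX]  L5: P0=I P1=I P2=M P3=I  mem[L5]=10
15. P0: load  L6  bus=[-]  L6: P0=S P1=S P2=S P3=S  mem[L6]=20
16. P0: store L1 := 24  bus=[BusRdX]  L1: P0=M P1=I P2=I P3=I  mem[L1]=30
17. P3: store L5 := 24  bus=[BusRdX,Flush]  L5: P0=I P1=I P2=I P3=M  mem[L5]=3
18. P3: load  L2  bus=[-]  L2: P0=I P1=I P2=I P3=M  mem[L2]=10
19. P3: store L2 := 24  bus=[-]  L2: P0=I P1=I P2=I P3=M  mem[L2]=10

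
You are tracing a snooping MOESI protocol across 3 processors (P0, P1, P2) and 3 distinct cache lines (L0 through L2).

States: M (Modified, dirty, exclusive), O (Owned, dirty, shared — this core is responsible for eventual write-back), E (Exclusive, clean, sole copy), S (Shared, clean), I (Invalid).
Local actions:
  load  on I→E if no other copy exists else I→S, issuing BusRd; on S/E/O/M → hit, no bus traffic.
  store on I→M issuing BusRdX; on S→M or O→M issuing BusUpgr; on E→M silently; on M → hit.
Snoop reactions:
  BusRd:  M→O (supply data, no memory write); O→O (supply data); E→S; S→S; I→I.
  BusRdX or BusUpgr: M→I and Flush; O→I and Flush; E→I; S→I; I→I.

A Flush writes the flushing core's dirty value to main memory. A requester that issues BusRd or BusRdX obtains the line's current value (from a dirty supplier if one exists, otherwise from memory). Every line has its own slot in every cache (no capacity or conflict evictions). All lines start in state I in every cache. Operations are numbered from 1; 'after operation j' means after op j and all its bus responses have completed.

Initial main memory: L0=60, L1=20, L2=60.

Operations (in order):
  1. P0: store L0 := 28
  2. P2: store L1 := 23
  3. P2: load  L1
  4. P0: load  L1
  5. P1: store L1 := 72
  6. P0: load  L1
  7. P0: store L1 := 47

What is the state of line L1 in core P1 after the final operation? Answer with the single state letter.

state = I

  op1 P0: store L0 := 28 → M/I/I on L0; bus BusRdX; mem=60
  op2 P2: store L1 := 23 → I/I/M on L1; bus BusRdX; mem=20
  op3 P2: load  L1 → I/I/M on L1; bus (none); mem=20
  op4 P0: load  L1 → S/I/O on L1; bus BusRd; mem=20
  op5 P1: store L1 := 72 → I/M/I on L1; bus BusRdX Flush; mem=23
  op6 P0: load  L1 → S/O/I on L1; bus BusRd; mem=23
  op7 P0: store L1 := 47 → M/I/I on L1; bus BusUpgr Flush; mem=72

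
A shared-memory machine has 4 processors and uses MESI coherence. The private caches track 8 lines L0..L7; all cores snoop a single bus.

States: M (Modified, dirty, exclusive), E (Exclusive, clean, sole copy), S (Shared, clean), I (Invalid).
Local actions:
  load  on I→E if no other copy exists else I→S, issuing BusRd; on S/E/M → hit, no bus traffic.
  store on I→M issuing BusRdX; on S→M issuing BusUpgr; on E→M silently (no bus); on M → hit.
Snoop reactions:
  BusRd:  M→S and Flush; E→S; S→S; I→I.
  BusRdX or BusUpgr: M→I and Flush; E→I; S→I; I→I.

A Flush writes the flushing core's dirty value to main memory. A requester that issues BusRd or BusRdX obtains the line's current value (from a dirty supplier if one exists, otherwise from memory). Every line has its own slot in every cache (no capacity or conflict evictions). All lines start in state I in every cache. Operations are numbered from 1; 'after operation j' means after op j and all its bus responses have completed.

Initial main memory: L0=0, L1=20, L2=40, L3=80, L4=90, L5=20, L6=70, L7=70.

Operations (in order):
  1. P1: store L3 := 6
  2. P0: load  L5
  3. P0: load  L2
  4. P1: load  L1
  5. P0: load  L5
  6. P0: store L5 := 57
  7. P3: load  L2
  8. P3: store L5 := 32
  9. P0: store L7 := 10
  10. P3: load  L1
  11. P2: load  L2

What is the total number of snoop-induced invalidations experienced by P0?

invalidations = 1

step 1: P1: store L3 := 6  ⟶  IMII  (L3)  txn=BusRdX  M[L3]=80
step 2: P0: load  L5  ⟶  EIII  (L5)  txn=BusRd  M[L5]=20
step 3: P0: load  L2  ⟶  EIII  (L2)  txn=BusRd  M[L2]=40
step 4: P1: load  L1  ⟶  IEII  (L1)  txn=BusRd  M[L1]=20
step 5: P0: load  L5  ⟶  EIII  (L5)  txn=∅  M[L5]=20
step 6: P0: store L5 := 57  ⟶  MIII  (L5)  txn=∅  M[L5]=20
step 7: P3: load  L2  ⟶  SIIS  (L2)  txn=BusRd  M[L2]=40
step 8: P3: store L5 := 32  ⟶  IIIM  (L5)  txn=BusRdX+Flush  M[L5]=57
step 9: P0: store L7 := 10  ⟶  MIII  (L7)  txn=BusRdX  M[L7]=70
step 10: P3: load  L1  ⟶  ISIS  (L1)  txn=BusRd  M[L1]=20
step 11: P2: load  L2  ⟶  SISS  (L2)  txn=BusRd  M[L2]=40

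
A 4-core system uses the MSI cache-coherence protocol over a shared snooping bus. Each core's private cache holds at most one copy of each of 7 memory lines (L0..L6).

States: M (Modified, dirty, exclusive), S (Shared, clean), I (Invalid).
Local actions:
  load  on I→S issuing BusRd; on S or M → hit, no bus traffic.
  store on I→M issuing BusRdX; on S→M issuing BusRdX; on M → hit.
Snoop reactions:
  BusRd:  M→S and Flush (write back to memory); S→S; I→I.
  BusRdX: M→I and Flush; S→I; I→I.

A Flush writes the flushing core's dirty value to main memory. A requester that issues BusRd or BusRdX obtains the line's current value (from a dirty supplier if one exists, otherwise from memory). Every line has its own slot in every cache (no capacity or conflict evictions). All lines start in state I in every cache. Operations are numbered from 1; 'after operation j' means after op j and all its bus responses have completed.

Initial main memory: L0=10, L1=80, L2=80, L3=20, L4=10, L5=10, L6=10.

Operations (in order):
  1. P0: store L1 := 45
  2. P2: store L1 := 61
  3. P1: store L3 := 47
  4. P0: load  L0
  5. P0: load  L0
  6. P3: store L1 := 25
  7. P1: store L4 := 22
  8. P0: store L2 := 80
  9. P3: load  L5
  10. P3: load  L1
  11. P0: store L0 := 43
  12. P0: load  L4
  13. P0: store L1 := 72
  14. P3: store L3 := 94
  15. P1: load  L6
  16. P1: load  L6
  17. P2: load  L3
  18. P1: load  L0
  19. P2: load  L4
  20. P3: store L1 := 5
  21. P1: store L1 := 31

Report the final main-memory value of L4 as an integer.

memory[L4] = 22

step 1: P0: store L1 := 45  ⟶  MIII  (L1)  txn=BusRdX  M[L1]=80
step 2: P2: store L1 := 61  ⟶  IIMI  (L1)  txn=BusRdX+Flush  M[L1]=45
step 3: P1: store L3 := 47  ⟶  IMII  (L3)  txn=BusRdX  M[L3]=20
step 4: P0: load  L0  ⟶  SIII  (L0)  txn=BusRd  M[L0]=10
step 5: P0: load  L0  ⟶  SIII  (L0)  txn=∅  M[L0]=10
step 6: P3: store L1 := 25  ⟶  IIIM  (L1)  txn=BusRdX+Flush  M[L1]=61
step 7: P1: store L4 := 22  ⟶  IMII  (L4)  txn=BusRdX  M[L4]=10
step 8: P0: store L2 := 80  ⟶  MIII  (L2)  txn=BusRdX  M[L2]=80
step 9: P3: load  L5  ⟶  IIIS  (L5)  txn=BusRd  M[L5]=10
step 10: P3: load  L1  ⟶  IIIM  (L1)  txn=∅  M[L1]=61
step 11: P0: store L0 := 43  ⟶  MIII  (L0)  txn=BusRdX  M[L0]=10
step 12: P0: load  L4  ⟶  SSII  (L4)  txn=BusRd+Flush  M[L4]=22
step 13: P0: store L1 := 72  ⟶  MIII  (L1)  txn=BusRdX+Flush  M[L1]=25
step 14: P3: store L3 := 94  ⟶  IIIM  (L3)  txn=BusRdX+Flush  M[L3]=47
step 15: P1: load  L6  ⟶  ISII  (L6)  txn=BusRd  M[L6]=10
step 16: P1: load  L6  ⟶  ISII  (L6)  txn=∅  M[L6]=10
step 17: P2: load  L3  ⟶  IISS  (L3)  txn=BusRd+Flush  M[L3]=94
step 18: P1: load  L0  ⟶  SSII  (L0)  txn=BusRd+Flush  M[L0]=43
step 19: P2: load  L4  ⟶  SSSI  (L4)  txn=BusRd  M[L4]=22
step 20: P3: store L1 := 5  ⟶  IIIM  (L1)  txn=BusRdX+Flush  M[L1]=72
step 21: P1: store L1 := 31  ⟶  IMII  (L1)  txn=BusRdX+Flush  M[L1]=5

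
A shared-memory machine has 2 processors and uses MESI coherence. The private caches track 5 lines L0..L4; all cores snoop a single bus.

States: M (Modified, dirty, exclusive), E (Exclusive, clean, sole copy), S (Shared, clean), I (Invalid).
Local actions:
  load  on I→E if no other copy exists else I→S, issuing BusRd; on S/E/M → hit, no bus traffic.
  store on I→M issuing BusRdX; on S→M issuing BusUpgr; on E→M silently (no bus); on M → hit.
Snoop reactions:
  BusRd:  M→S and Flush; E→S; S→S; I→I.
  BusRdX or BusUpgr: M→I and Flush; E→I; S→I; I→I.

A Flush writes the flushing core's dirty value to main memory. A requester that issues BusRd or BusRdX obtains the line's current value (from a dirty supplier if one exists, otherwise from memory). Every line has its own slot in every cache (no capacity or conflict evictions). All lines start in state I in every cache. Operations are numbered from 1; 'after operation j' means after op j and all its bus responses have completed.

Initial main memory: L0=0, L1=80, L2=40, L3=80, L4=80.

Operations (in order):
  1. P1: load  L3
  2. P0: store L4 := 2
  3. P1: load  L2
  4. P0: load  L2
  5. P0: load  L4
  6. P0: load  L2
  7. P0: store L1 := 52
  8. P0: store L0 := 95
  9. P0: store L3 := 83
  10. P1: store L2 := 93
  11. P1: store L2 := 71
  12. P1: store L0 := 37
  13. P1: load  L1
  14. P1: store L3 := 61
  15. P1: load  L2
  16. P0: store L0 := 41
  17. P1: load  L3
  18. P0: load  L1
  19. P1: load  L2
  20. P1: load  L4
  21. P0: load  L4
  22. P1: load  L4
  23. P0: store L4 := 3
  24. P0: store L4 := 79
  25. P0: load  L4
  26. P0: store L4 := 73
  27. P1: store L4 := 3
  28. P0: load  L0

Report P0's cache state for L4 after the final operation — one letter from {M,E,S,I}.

state = I

  op1 P1: load  L3 → I/E on L3; bus BusRd; mem=80
  op2 P0: store L4 := 2 → M/I on L4; bus BusRdX; mem=80
  op3 P1: load  L2 → I/E on L2; bus BusRd; mem=40
  op4 P0: load  L2 → S/S on L2; bus BusRd; mem=40
  op5 P0: load  L4 → M/I on L4; bus (none); mem=80
  op6 P0: load  L2 → S/S on L2; bus (none); mem=40
  op7 P0: store L1 := 52 → M/I on L1; bus BusRdX; mem=80
  op8 P0: store L0 := 95 → M/I on L0; bus BusRdX; mem=0
  op9 P0: store L3 := 83 → M/I on L3; bus BusRdX; mem=80
  op10 P1: store L2 := 93 → I/M on L2; bus BusUpgr; mem=40
  op11 P1: store L2 := 71 → I/M on L2; bus (none); mem=40
  op12 P1: store L0 := 37 → I/M on L0; bus BusRdX Flush; mem=95
  op13 P1: load  L1 → S/S on L1; bus BusRd Flush; mem=52
  op14 P1: store L3 := 61 → I/M on L3; bus BusRdX Flush; mem=83
  op15 P1: load  L2 → I/M on L2; bus (none); mem=40
  op16 P0: store L0 := 41 → M/I on L0; bus BusRdX Flush; mem=37
  op17 P1: load  L3 → I/M on L3; bus (none); mem=83
  op18 P0: load  L1 → S/S on L1; bus (none); mem=52
  op19 P1: load  L2 → I/M on L2; bus (none); mem=40
  op20 P1: load  L4 → S/S on L4; bus BusRd Flush; mem=2
  op21 P0: load  L4 → S/S on L4; bus (none); mem=2
  op22 P1: load  L4 → S/S on L4; bus (none); mem=2
  op23 P0: store L4 := 3 → M/I on L4; bus BusUpgr; mem=2
  op24 P0: store L4 := 79 → M/I on L4; bus (none); mem=2
  op25 P0: load  L4 → M/I on L4; bus (none); mem=2
  op26 P0: store L4 := 73 → M/I on L4; bus (none); mem=2
  op27 P1: store L4 := 3 → I/M on L4; bus BusRdX Flush; mem=73
  op28 P0: load  L0 → M/I on L0; bus (none); mem=37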